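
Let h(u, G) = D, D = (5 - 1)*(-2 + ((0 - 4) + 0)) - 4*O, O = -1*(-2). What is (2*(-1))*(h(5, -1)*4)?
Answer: 256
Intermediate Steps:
O = 2
D = -32 (D = (5 - 1)*(-2 + ((0 - 4) + 0)) - 4*2 = 4*(-2 + (-4 + 0)) - 8 = 4*(-2 - 4) - 8 = 4*(-6) - 8 = -24 - 8 = -32)
h(u, G) = -32
(2*(-1))*(h(5, -1)*4) = (2*(-1))*(-32*4) = -2*(-128) = 256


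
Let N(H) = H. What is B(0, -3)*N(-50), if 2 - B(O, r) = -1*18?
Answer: -1000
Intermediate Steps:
B(O, r) = 20 (B(O, r) = 2 - (-1)*18 = 2 - 1*(-18) = 2 + 18 = 20)
B(0, -3)*N(-50) = 20*(-50) = -1000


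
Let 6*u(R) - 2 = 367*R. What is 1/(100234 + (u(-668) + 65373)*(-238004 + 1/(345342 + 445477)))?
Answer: -790819/4613898875479704 ≈ -1.7140e-10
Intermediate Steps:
u(R) = ⅓ + 367*R/6 (u(R) = ⅓ + (367*R)/6 = ⅓ + 367*R/6)
1/(100234 + (u(-668) + 65373)*(-238004 + 1/(345342 + 445477))) = 1/(100234 + ((⅓ + (367/6)*(-668)) + 65373)*(-238004 + 1/(345342 + 445477))) = 1/(100234 + ((⅓ - 122578/3) + 65373)*(-238004 + 1/790819)) = 1/(100234 + (-40859 + 65373)*(-238004 + 1/790819)) = 1/(100234 + 24514*(-188218085275/790819)) = 1/(100234 - 4613978142431350/790819) = 1/(-4613898875479704/790819) = -790819/4613898875479704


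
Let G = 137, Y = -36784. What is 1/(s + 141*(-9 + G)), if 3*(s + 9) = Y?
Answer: 3/17333 ≈ 0.00017308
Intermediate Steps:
s = -36811/3 (s = -9 + (⅓)*(-36784) = -9 - 36784/3 = -36811/3 ≈ -12270.)
1/(s + 141*(-9 + G)) = 1/(-36811/3 + 141*(-9 + 137)) = 1/(-36811/3 + 141*128) = 1/(-36811/3 + 18048) = 1/(17333/3) = 3/17333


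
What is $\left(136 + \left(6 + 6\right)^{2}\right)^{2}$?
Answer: $78400$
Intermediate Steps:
$\left(136 + \left(6 + 6\right)^{2}\right)^{2} = \left(136 + 12^{2}\right)^{2} = \left(136 + 144\right)^{2} = 280^{2} = 78400$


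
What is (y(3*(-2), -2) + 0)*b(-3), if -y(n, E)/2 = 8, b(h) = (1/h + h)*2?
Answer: 320/3 ≈ 106.67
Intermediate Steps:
b(h) = 2*h + 2/h (b(h) = (h + 1/h)*2 = 2*h + 2/h)
y(n, E) = -16 (y(n, E) = -2*8 = -16)
(y(3*(-2), -2) + 0)*b(-3) = (-16 + 0)*(2*(-3) + 2/(-3)) = -16*(-6 + 2*(-1/3)) = -16*(-6 - 2/3) = -16*(-20/3) = 320/3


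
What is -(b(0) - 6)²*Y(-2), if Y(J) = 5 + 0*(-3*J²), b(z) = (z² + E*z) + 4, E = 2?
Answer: -20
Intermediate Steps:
b(z) = 4 + z² + 2*z (b(z) = (z² + 2*z) + 4 = 4 + z² + 2*z)
Y(J) = 5 (Y(J) = 5 + 0 = 5)
-(b(0) - 6)²*Y(-2) = -((4 + 0² + 2*0) - 6)²*5 = -((4 + 0 + 0) - 6)²*5 = -(4 - 6)²*5 = -(-2)²*5 = -4*5 = -1*20 = -20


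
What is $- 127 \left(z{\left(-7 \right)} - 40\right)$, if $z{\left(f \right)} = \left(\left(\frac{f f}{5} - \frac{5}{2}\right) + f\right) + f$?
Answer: $\frac{59309}{10} \approx 5930.9$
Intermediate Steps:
$z{\left(f \right)} = - \frac{5}{2} + 2 f + \frac{f^{2}}{5}$ ($z{\left(f \right)} = \left(\left(f^{2} \cdot \frac{1}{5} - \frac{5}{2}\right) + f\right) + f = \left(\left(\frac{f^{2}}{5} - \frac{5}{2}\right) + f\right) + f = \left(\left(- \frac{5}{2} + \frac{f^{2}}{5}\right) + f\right) + f = \left(- \frac{5}{2} + f + \frac{f^{2}}{5}\right) + f = - \frac{5}{2} + 2 f + \frac{f^{2}}{5}$)
$- 127 \left(z{\left(-7 \right)} - 40\right) = - 127 \left(\left(- \frac{5}{2} + 2 \left(-7\right) + \frac{\left(-7\right)^{2}}{5}\right) - 40\right) = - 127 \left(\left(- \frac{5}{2} - 14 + \frac{1}{5} \cdot 49\right) - 40\right) = - 127 \left(\left(- \frac{5}{2} - 14 + \frac{49}{5}\right) - 40\right) = - 127 \left(- \frac{67}{10} - 40\right) = \left(-127\right) \left(- \frac{467}{10}\right) = \frac{59309}{10}$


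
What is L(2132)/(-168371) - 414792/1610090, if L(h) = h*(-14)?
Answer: -1555784108/19363747385 ≈ -0.080345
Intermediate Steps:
L(h) = -14*h
L(2132)/(-168371) - 414792/1610090 = -14*2132/(-168371) - 414792/1610090 = -29848*(-1/168371) - 414792*1/1610090 = 4264/24053 - 207396/805045 = -1555784108/19363747385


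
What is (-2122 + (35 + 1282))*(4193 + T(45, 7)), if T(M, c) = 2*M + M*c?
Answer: -3701390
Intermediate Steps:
(-2122 + (35 + 1282))*(4193 + T(45, 7)) = (-2122 + (35 + 1282))*(4193 + 45*(2 + 7)) = (-2122 + 1317)*(4193 + 45*9) = -805*(4193 + 405) = -805*4598 = -3701390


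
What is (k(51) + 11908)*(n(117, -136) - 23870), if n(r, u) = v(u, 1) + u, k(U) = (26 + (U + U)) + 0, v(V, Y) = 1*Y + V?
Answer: -290561076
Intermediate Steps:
v(V, Y) = V + Y (v(V, Y) = Y + V = V + Y)
k(U) = 26 + 2*U (k(U) = (26 + 2*U) + 0 = 26 + 2*U)
n(r, u) = 1 + 2*u (n(r, u) = (u + 1) + u = (1 + u) + u = 1 + 2*u)
(k(51) + 11908)*(n(117, -136) - 23870) = ((26 + 2*51) + 11908)*((1 + 2*(-136)) - 23870) = ((26 + 102) + 11908)*((1 - 272) - 23870) = (128 + 11908)*(-271 - 23870) = 12036*(-24141) = -290561076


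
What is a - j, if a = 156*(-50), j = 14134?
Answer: -21934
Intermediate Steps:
a = -7800
a - j = -7800 - 1*14134 = -7800 - 14134 = -21934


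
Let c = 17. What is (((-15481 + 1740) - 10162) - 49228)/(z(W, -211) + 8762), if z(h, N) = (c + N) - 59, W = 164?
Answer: -73131/8509 ≈ -8.5945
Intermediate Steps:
z(h, N) = -42 + N (z(h, N) = (17 + N) - 59 = -42 + N)
(((-15481 + 1740) - 10162) - 49228)/(z(W, -211) + 8762) = (((-15481 + 1740) - 10162) - 49228)/((-42 - 211) + 8762) = ((-13741 - 10162) - 49228)/(-253 + 8762) = (-23903 - 49228)/8509 = -73131*1/8509 = -73131/8509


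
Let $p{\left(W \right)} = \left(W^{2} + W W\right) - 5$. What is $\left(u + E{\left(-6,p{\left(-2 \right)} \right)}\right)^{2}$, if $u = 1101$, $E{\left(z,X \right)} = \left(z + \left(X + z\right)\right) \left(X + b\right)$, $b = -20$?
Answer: $1572516$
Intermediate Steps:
$p{\left(W \right)} = -5 + 2 W^{2}$ ($p{\left(W \right)} = \left(W^{2} + W^{2}\right) - 5 = 2 W^{2} - 5 = -5 + 2 W^{2}$)
$E{\left(z,X \right)} = \left(-20 + X\right) \left(X + 2 z\right)$ ($E{\left(z,X \right)} = \left(z + \left(X + z\right)\right) \left(X - 20\right) = \left(X + 2 z\right) \left(-20 + X\right) = \left(-20 + X\right) \left(X + 2 z\right)$)
$\left(u + E{\left(-6,p{\left(-2 \right)} \right)}\right)^{2} = \left(1101 + \left(\left(-5 + 2 \left(-2\right)^{2}\right)^{2} - -240 - 20 \left(-5 + 2 \left(-2\right)^{2}\right) + 2 \left(-5 + 2 \left(-2\right)^{2}\right) \left(-6\right)\right)\right)^{2} = \left(1101 + \left(\left(-5 + 2 \cdot 4\right)^{2} + 240 - 20 \left(-5 + 2 \cdot 4\right) + 2 \left(-5 + 2 \cdot 4\right) \left(-6\right)\right)\right)^{2} = \left(1101 + \left(\left(-5 + 8\right)^{2} + 240 - 20 \left(-5 + 8\right) + 2 \left(-5 + 8\right) \left(-6\right)\right)\right)^{2} = \left(1101 + \left(3^{2} + 240 - 60 + 2 \cdot 3 \left(-6\right)\right)\right)^{2} = \left(1101 + \left(9 + 240 - 60 - 36\right)\right)^{2} = \left(1101 + 153\right)^{2} = 1254^{2} = 1572516$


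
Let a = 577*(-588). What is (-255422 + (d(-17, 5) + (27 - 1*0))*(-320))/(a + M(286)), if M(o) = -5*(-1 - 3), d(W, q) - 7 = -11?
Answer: 131391/169628 ≈ 0.77458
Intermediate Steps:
d(W, q) = -4 (d(W, q) = 7 - 11 = -4)
M(o) = 20 (M(o) = -5*(-4) = 20)
a = -339276
(-255422 + (d(-17, 5) + (27 - 1*0))*(-320))/(a + M(286)) = (-255422 + (-4 + (27 - 1*0))*(-320))/(-339276 + 20) = (-255422 + (-4 + (27 + 0))*(-320))/(-339256) = (-255422 + (-4 + 27)*(-320))*(-1/339256) = (-255422 + 23*(-320))*(-1/339256) = (-255422 - 7360)*(-1/339256) = -262782*(-1/339256) = 131391/169628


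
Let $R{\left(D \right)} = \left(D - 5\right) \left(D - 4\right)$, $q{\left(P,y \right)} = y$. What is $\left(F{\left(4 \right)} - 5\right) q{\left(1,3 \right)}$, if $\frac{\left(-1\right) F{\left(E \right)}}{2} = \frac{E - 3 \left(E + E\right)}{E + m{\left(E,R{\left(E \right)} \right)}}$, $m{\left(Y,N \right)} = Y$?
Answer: $0$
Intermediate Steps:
$R{\left(D \right)} = \left(-5 + D\right) \left(-4 + D\right)$
$F{\left(E \right)} = 5$ ($F{\left(E \right)} = - 2 \frac{E - 3 \left(E + E\right)}{E + E} = - 2 \frac{E - 3 \cdot 2 E}{2 E} = - 2 \left(E - 6 E\right) \frac{1}{2 E} = - 2 - 5 E \frac{1}{2 E} = \left(-2\right) \left(- \frac{5}{2}\right) = 5$)
$\left(F{\left(4 \right)} - 5\right) q{\left(1,3 \right)} = \left(5 - 5\right) 3 = 0 \cdot 3 = 0$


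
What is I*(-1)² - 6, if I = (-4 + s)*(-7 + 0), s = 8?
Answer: -34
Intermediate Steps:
I = -28 (I = (-4 + 8)*(-7 + 0) = 4*(-7) = -28)
I*(-1)² - 6 = -28*(-1)² - 6 = -28*1 - 6 = -28 - 6 = -34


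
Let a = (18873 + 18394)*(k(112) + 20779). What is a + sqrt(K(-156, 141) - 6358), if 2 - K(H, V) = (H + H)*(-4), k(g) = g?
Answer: 778544897 + 2*I*sqrt(1901) ≈ 7.7855e+8 + 87.201*I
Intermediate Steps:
K(H, V) = 2 + 8*H (K(H, V) = 2 - (H + H)*(-4) = 2 - 2*H*(-4) = 2 - (-8)*H = 2 + 8*H)
a = 778544897 (a = (18873 + 18394)*(112 + 20779) = 37267*20891 = 778544897)
a + sqrt(K(-156, 141) - 6358) = 778544897 + sqrt((2 + 8*(-156)) - 6358) = 778544897 + sqrt((2 - 1248) - 6358) = 778544897 + sqrt(-1246 - 6358) = 778544897 + sqrt(-7604) = 778544897 + 2*I*sqrt(1901)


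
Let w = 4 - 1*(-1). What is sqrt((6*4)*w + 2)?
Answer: sqrt(122) ≈ 11.045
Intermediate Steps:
w = 5 (w = 4 + 1 = 5)
sqrt((6*4)*w + 2) = sqrt((6*4)*5 + 2) = sqrt(24*5 + 2) = sqrt(120 + 2) = sqrt(122)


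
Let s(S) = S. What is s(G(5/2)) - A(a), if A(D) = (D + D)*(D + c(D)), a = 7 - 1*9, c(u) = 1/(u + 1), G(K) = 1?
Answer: -11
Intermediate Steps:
c(u) = 1/(1 + u)
a = -2 (a = 7 - 9 = -2)
A(D) = 2*D*(D + 1/(1 + D)) (A(D) = (D + D)*(D + 1/(1 + D)) = (2*D)*(D + 1/(1 + D)) = 2*D*(D + 1/(1 + D)))
s(G(5/2)) - A(a) = 1 - 2*(-2)*(1 - 2*(1 - 2))/(1 - 2) = 1 - 2*(-2)*(1 - 2*(-1))/(-1) = 1 - 2*(-2)*(-1)*(1 + 2) = 1 - 2*(-2)*(-1)*3 = 1 - 1*12 = 1 - 12 = -11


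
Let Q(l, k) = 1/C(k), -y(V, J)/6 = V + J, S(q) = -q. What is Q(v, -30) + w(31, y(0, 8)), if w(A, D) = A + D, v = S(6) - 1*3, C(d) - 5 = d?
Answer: -426/25 ≈ -17.040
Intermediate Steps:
C(d) = 5 + d
y(V, J) = -6*J - 6*V (y(V, J) = -6*(V + J) = -6*(J + V) = -6*J - 6*V)
v = -9 (v = -1*6 - 1*3 = -6 - 3 = -9)
Q(l, k) = 1/(5 + k)
Q(v, -30) + w(31, y(0, 8)) = 1/(5 - 30) + (31 + (-6*8 - 6*0)) = 1/(-25) + (31 + (-48 + 0)) = -1/25 + (31 - 48) = -1/25 - 17 = -426/25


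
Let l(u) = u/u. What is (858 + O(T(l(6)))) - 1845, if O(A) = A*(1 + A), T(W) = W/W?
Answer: -985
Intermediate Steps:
l(u) = 1
T(W) = 1
(858 + O(T(l(6)))) - 1845 = (858 + 1*(1 + 1)) - 1845 = (858 + 1*2) - 1845 = (858 + 2) - 1845 = 860 - 1845 = -985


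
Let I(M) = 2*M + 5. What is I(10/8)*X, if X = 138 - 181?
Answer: -645/2 ≈ -322.50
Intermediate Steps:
I(M) = 5 + 2*M
X = -43
I(10/8)*X = (5 + 2*(10/8))*(-43) = (5 + 2*(10*(1/8)))*(-43) = (5 + 2*(5/4))*(-43) = (5 + 5/2)*(-43) = (15/2)*(-43) = -645/2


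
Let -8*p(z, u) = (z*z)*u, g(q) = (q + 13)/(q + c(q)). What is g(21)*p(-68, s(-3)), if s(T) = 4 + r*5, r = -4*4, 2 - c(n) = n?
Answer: 746776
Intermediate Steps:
c(n) = 2 - n
r = -16
g(q) = 13/2 + q/2 (g(q) = (q + 13)/(q + (2 - q)) = (13 + q)/2 = (13 + q)*(1/2) = 13/2 + q/2)
s(T) = -76 (s(T) = 4 - 16*5 = 4 - 80 = -76)
p(z, u) = -u*z**2/8 (p(z, u) = -z*z*u/8 = -z**2*u/8 = -u*z**2/8)
g(21)*p(-68, s(-3)) = (13/2 + (1/2)*21)*(-1/8*(-76)*(-68)**2) = (13/2 + 21/2)*(-1/8*(-76)*4624) = 17*43928 = 746776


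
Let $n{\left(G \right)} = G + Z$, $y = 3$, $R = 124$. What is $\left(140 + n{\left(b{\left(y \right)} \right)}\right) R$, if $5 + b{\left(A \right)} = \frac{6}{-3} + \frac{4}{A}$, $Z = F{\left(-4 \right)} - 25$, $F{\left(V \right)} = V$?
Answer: $\frac{39184}{3} \approx 13061.0$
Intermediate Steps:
$Z = -29$ ($Z = -4 - 25 = -29$)
$b{\left(A \right)} = -7 + \frac{4}{A}$ ($b{\left(A \right)} = -5 + \left(\frac{6}{-3} + \frac{4}{A}\right) = -5 + \left(6 \left(- \frac{1}{3}\right) + \frac{4}{A}\right) = -5 - \left(2 - \frac{4}{A}\right) = -7 + \frac{4}{A}$)
$n{\left(G \right)} = -29 + G$ ($n{\left(G \right)} = G - 29 = -29 + G$)
$\left(140 + n{\left(b{\left(y \right)} \right)}\right) R = \left(140 - \left(36 - \frac{4}{3}\right)\right) 124 = \left(140 + \left(-29 + \left(-7 + 4 \cdot \frac{1}{3}\right)\right)\right) 124 = \left(140 + \left(-29 + \left(-7 + \frac{4}{3}\right)\right)\right) 124 = \left(140 - \frac{104}{3}\right) 124 = \frac{316}{3} \cdot 124 = \frac{39184}{3}$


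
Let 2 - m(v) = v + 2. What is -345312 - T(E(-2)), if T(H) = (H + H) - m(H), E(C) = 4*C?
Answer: -345288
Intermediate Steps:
m(v) = -v (m(v) = 2 - (v + 2) = 2 - (2 + v) = 2 + (-2 - v) = -v)
T(H) = 3*H (T(H) = (H + H) - (-1)*H = 2*H + H = 3*H)
-345312 - T(E(-2)) = -345312 - 3*4*(-2) = -345312 - 3*(-8) = -345312 - 1*(-24) = -345312 + 24 = -345288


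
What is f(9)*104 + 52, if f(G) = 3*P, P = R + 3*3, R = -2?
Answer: 2236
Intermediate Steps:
P = 7 (P = -2 + 3*3 = -2 + 9 = 7)
f(G) = 21 (f(G) = 3*7 = 21)
f(9)*104 + 52 = 21*104 + 52 = 2184 + 52 = 2236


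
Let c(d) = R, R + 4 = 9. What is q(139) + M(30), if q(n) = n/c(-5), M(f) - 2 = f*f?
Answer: 4649/5 ≈ 929.80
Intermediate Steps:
R = 5 (R = -4 + 9 = 5)
M(f) = 2 + f² (M(f) = 2 + f*f = 2 + f²)
c(d) = 5
q(n) = n/5
q(139) + M(30) = (⅕)*139 + (2 + 30²) = 139/5 + (2 + 900) = 139/5 + 902 = 4649/5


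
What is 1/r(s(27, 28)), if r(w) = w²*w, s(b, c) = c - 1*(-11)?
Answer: 1/59319 ≈ 1.6858e-5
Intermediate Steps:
s(b, c) = 11 + c (s(b, c) = c + 11 = 11 + c)
r(w) = w³
1/r(s(27, 28)) = 1/((11 + 28)³) = 1/(39³) = 1/59319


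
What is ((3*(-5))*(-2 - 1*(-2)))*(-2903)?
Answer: 0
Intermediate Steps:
((3*(-5))*(-2 - 1*(-2)))*(-2903) = -15*(-2 + 2)*(-2903) = -15*0*(-2903) = 0*(-2903) = 0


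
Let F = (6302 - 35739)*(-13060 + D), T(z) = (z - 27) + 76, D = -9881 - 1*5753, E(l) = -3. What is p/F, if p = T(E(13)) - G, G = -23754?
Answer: 11900/422332639 ≈ 2.8177e-5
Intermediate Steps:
D = -15634 (D = -9881 - 5753 = -15634)
T(z) = 49 + z (T(z) = (-27 + z) + 76 = 49 + z)
p = 23800 (p = (49 - 3) - 1*(-23754) = 46 + 23754 = 23800)
F = 844665278 (F = (6302 - 35739)*(-13060 - 15634) = -29437*(-28694) = 844665278)
p/F = 23800/844665278 = 23800*(1/844665278) = 11900/422332639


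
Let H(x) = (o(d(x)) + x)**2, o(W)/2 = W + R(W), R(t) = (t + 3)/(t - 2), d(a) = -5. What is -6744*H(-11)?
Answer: -137908056/49 ≈ -2.8144e+6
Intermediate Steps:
R(t) = (3 + t)/(-2 + t)
o(W) = 2*W + 2*(3 + W)/(-2 + W) (o(W) = 2*(W + (3 + W)/(-2 + W)) = 2*W + 2*(3 + W)/(-2 + W))
H(x) = (-66/7 + x)**2 (H(x) = (2*(3 + (-5)**2 - 1*(-5))/(-2 - 5) + x)**2 = (2*(3 + 25 + 5)/(-7) + x)**2 = (2*(-1/7)*33 + x)**2 = (-66/7 + x)**2)
-6744*H(-11) = -6744*(-66 + 7*(-11))**2/49 = -6744*(-66 - 77)**2/49 = -6744*(-143)**2/49 = -6744*20449/49 = -137908056/49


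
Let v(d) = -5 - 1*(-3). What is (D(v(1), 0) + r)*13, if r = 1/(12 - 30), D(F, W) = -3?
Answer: -715/18 ≈ -39.722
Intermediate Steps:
v(d) = -2 (v(d) = -5 + 3 = -2)
r = -1/18 (r = 1/(-18) = -1/18 ≈ -0.055556)
(D(v(1), 0) + r)*13 = (-3 - 1/18)*13 = -55/18*13 = -715/18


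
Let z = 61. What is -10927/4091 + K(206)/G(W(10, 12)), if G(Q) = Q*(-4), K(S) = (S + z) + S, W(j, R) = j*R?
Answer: -7180003/1963680 ≈ -3.6564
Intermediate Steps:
W(j, R) = R*j
K(S) = 61 + 2*S (K(S) = (S + 61) + S = (61 + S) + S = 61 + 2*S)
G(Q) = -4*Q
-10927/4091 + K(206)/G(W(10, 12)) = -10927/4091 + (61 + 2*206)/((-48*10)) = -10927*1/4091 + (61 + 412)/((-4*120)) = -10927/4091 + 473/(-480) = -10927/4091 + 473*(-1/480) = -10927/4091 - 473/480 = -7180003/1963680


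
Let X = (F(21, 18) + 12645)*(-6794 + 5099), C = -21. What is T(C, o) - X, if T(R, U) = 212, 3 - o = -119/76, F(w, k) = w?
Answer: 21469082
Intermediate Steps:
o = 347/76 (o = 3 - (-119)/76 = 3 - 1*(-119/76) = 3 + 119/76 = 347/76 ≈ 4.5658)
X = -21468870 (X = (21 + 12645)*(-6794 + 5099) = 12666*(-1695) = -21468870)
T(C, o) - X = 212 - 1*(-21468870) = 212 + 21468870 = 21469082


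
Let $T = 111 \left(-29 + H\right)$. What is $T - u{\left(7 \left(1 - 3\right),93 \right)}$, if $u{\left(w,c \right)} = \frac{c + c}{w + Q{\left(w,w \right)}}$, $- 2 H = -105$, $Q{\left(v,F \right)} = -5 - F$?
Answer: $\frac{26457}{10} \approx 2645.7$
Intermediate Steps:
$H = \frac{105}{2}$ ($H = \left(- \frac{1}{2}\right) \left(-105\right) = \frac{105}{2} \approx 52.5$)
$u{\left(w,c \right)} = - \frac{2 c}{5}$ ($u{\left(w,c \right)} = \frac{c + c}{w - \left(5 + w\right)} = \frac{2 c}{-5} = 2 c \left(- \frac{1}{5}\right) = - \frac{2 c}{5}$)
$T = \frac{5217}{2}$ ($T = 111 \left(-29 + \frac{105}{2}\right) = 111 \cdot \frac{47}{2} = \frac{5217}{2} \approx 2608.5$)
$T - u{\left(7 \left(1 - 3\right),93 \right)} = \frac{5217}{2} - \left(- \frac{2}{5}\right) 93 = \frac{5217}{2} - - \frac{186}{5} = \frac{5217}{2} + \frac{186}{5} = \frac{26457}{10}$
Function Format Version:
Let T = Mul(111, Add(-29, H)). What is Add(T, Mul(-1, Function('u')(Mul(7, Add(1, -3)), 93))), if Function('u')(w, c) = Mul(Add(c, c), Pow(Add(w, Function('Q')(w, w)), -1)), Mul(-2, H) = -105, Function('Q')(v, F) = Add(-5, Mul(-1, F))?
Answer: Rational(26457, 10) ≈ 2645.7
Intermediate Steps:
H = Rational(105, 2) (H = Mul(Rational(-1, 2), -105) = Rational(105, 2) ≈ 52.500)
Function('u')(w, c) = Mul(Rational(-2, 5), c) (Function('u')(w, c) = Mul(Add(c, c), Pow(Add(w, Add(-5, Mul(-1, w))), -1)) = Mul(Mul(2, c), Pow(-5, -1)) = Mul(Mul(2, c), Rational(-1, 5)) = Mul(Rational(-2, 5), c))
T = Rational(5217, 2) (T = Mul(111, Add(-29, Rational(105, 2))) = Mul(111, Rational(47, 2)) = Rational(5217, 2) ≈ 2608.5)
Add(T, Mul(-1, Function('u')(Mul(7, Add(1, -3)), 93))) = Add(Rational(5217, 2), Mul(-1, Mul(Rational(-2, 5), 93))) = Add(Rational(5217, 2), Mul(-1, Rational(-186, 5))) = Add(Rational(5217, 2), Rational(186, 5)) = Rational(26457, 10)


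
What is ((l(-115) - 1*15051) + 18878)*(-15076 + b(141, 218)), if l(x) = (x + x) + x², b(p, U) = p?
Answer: -251236570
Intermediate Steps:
l(x) = x² + 2*x (l(x) = 2*x + x² = x² + 2*x)
((l(-115) - 1*15051) + 18878)*(-15076 + b(141, 218)) = ((-115*(2 - 115) - 1*15051) + 18878)*(-15076 + 141) = ((-115*(-113) - 15051) + 18878)*(-14935) = ((12995 - 15051) + 18878)*(-14935) = (-2056 + 18878)*(-14935) = 16822*(-14935) = -251236570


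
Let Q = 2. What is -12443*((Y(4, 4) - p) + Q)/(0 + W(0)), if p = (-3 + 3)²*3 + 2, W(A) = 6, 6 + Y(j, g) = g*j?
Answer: -62215/3 ≈ -20738.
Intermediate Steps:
Y(j, g) = -6 + g*j
p = 2 (p = 0²*3 + 2 = 0*3 + 2 = 0 + 2 = 2)
-12443*((Y(4, 4) - p) + Q)/(0 + W(0)) = -12443*(((-6 + 4*4) - 1*2) + 2)/(0 + 6) = -12443*(((-6 + 16) - 2) + 2)/6 = -12443*((10 - 2) + 2)/6 = -12443*(8 + 2)/6 = -124430/6 = -12443*5/3 = -62215/3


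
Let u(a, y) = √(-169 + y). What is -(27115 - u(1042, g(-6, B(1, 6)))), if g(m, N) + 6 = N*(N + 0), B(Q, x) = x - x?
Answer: -27115 + 5*I*√7 ≈ -27115.0 + 13.229*I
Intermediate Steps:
B(Q, x) = 0
g(m, N) = -6 + N² (g(m, N) = -6 + N*(N + 0) = -6 + N*N = -6 + N²)
-(27115 - u(1042, g(-6, B(1, 6)))) = -(27115 - √(-169 + (-6 + 0²))) = -(27115 - √(-169 + (-6 + 0))) = -(27115 - √(-169 - 6)) = -(27115 - √(-175)) = -(27115 - 5*I*√7) = -27115 + 5*I*√7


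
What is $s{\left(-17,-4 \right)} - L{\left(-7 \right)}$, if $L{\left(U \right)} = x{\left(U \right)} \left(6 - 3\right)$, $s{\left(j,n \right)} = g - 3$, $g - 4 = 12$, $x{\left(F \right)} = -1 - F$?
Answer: $-5$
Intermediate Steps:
$g = 16$ ($g = 4 + 12 = 16$)
$s{\left(j,n \right)} = 13$ ($s{\left(j,n \right)} = 16 - 3 = 13$)
$L{\left(U \right)} = -3 - 3 U$ ($L{\left(U \right)} = \left(-1 - U\right) \left(6 - 3\right) = \left(-1 - U\right) 3 = -3 - 3 U$)
$s{\left(-17,-4 \right)} - L{\left(-7 \right)} = 13 - \left(-3 - -21\right) = 13 - \left(-3 + 21\right) = 13 - 18 = -5$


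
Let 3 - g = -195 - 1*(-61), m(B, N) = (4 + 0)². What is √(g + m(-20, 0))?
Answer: 3*√17 ≈ 12.369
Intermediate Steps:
m(B, N) = 16 (m(B, N) = 4² = 16)
g = 137 (g = 3 - (-195 - 1*(-61)) = 3 - (-195 + 61) = 3 - 1*(-134) = 3 + 134 = 137)
√(g + m(-20, 0)) = √(137 + 16) = √153 = 3*√17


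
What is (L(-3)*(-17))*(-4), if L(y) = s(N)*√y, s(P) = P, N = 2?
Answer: 136*I*√3 ≈ 235.56*I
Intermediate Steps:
L(y) = 2*√y
(L(-3)*(-17))*(-4) = ((2*√(-3))*(-17))*(-4) = ((2*(I*√3))*(-17))*(-4) = ((2*I*√3)*(-17))*(-4) = -34*I*√3*(-4) = 136*I*√3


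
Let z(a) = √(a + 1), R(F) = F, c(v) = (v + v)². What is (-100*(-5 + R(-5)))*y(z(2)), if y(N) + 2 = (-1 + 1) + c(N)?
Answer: 10000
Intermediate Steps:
c(v) = 4*v² (c(v) = (2*v)² = 4*v²)
z(a) = √(1 + a)
y(N) = -2 + 4*N² (y(N) = -2 + ((-1 + 1) + 4*N²) = -2 + (0 + 4*N²) = -2 + 4*N²)
(-100*(-5 + R(-5)))*y(z(2)) = (-100*(-5 - 5))*(-2 + 4*(√(1 + 2))²) = (-100*(-10))*(-2 + 4*(√3)²) = 1000*(-2 + 4*3) = 1000*(-2 + 12) = 1000*10 = 10000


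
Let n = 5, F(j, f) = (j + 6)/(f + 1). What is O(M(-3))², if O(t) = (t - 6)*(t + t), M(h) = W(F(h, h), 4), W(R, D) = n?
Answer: 100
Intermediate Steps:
F(j, f) = (6 + j)/(1 + f)
W(R, D) = 5
M(h) = 5
O(t) = 2*t*(-6 + t) (O(t) = (-6 + t)*(2*t) = 2*t*(-6 + t))
O(M(-3))² = (2*5*(-6 + 5))² = (2*5*(-1))² = (-10)² = 100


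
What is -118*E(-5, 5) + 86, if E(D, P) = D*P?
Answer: 3036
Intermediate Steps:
-118*E(-5, 5) + 86 = -(-590)*5 + 86 = -118*(-25) + 86 = 2950 + 86 = 3036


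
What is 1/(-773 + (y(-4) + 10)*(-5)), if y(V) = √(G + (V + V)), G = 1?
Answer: I/(-823*I + 5*√7) ≈ -0.0012148 + 1.9526e-5*I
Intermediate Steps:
y(V) = √(1 + 2*V) (y(V) = √(1 + (V + V)) = √(1 + 2*V))
1/(-773 + (y(-4) + 10)*(-5)) = 1/(-773 + (√(1 + 2*(-4)) + 10)*(-5)) = 1/(-773 + (√(1 - 8) + 10)*(-5)) = 1/(-773 + (√(-7) + 10)*(-5)) = 1/(-773 + (I*√7 + 10)*(-5)) = 1/(-773 + (10 + I*√7)*(-5)) = 1/(-773 + (-50 - 5*I*√7)) = 1/(-823 - 5*I*√7)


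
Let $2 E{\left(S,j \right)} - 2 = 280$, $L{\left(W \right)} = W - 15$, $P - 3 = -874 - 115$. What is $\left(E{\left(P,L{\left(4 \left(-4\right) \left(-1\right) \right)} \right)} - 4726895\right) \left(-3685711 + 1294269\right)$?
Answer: $11303758039268$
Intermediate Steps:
$P = -986$ ($P = 3 - 989 = -986$)
$L{\left(W \right)} = -15 + W$
$E{\left(S,j \right)} = 141$ ($E{\left(S,j \right)} = 1 + \frac{1}{2} \cdot 280 = 1 + 140 = 141$)
$\left(E{\left(P,L{\left(4 \left(-4\right) \left(-1\right) \right)} \right)} - 4726895\right) \left(-3685711 + 1294269\right) = \left(141 - 4726895\right) \left(-3685711 + 1294269\right) = \left(-4726754\right) \left(-2391442\right) = 11303758039268$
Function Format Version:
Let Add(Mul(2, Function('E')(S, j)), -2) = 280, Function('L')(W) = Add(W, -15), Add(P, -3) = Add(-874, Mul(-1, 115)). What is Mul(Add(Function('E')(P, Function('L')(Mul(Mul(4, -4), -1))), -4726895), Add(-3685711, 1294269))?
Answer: 11303758039268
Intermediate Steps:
P = -986 (P = Add(3, Add(-874, Mul(-1, 115))) = Add(3, Add(-874, -115)) = Add(3, -989) = -986)
Function('L')(W) = Add(-15, W)
Function('E')(S, j) = 141 (Function('E')(S, j) = Add(1, Mul(Rational(1, 2), 280)) = Add(1, 140) = 141)
Mul(Add(Function('E')(P, Function('L')(Mul(Mul(4, -4), -1))), -4726895), Add(-3685711, 1294269)) = Mul(Add(141, -4726895), Add(-3685711, 1294269)) = Mul(-4726754, -2391442) = 11303758039268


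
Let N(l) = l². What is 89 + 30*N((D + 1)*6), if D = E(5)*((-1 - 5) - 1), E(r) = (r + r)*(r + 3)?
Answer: 337479569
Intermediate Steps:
E(r) = 2*r*(3 + r) (E(r) = (2*r)*(3 + r) = 2*r*(3 + r))
D = -560 (D = (2*5*(3 + 5))*((-1 - 5) - 1) = (2*5*8)*(-6 - 1) = 80*(-7) = -560)
89 + 30*N((D + 1)*6) = 89 + 30*((-560 + 1)*6)² = 89 + 30*(-559*6)² = 89 + 30*(-3354)² = 89 + 30*11249316 = 89 + 337479480 = 337479569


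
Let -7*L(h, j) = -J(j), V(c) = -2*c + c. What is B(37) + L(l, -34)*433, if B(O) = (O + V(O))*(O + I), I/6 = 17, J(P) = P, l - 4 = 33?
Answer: -14722/7 ≈ -2103.1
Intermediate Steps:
l = 37 (l = 4 + 33 = 37)
V(c) = -c
L(h, j) = j/7 (L(h, j) = -(-1)*j/7 = j/7)
I = 102 (I = 6*17 = 102)
B(O) = 0 (B(O) = (O - O)*(O + 102) = 0*(102 + O) = 0)
B(37) + L(l, -34)*433 = 0 + ((1/7)*(-34))*433 = 0 - 34/7*433 = 0 - 14722/7 = -14722/7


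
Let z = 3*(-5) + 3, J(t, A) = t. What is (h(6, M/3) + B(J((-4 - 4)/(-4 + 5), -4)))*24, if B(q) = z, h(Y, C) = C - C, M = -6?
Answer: -288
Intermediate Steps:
h(Y, C) = 0
z = -12 (z = -15 + 3 = -12)
B(q) = -12
(h(6, M/3) + B(J((-4 - 4)/(-4 + 5), -4)))*24 = (0 - 12)*24 = -12*24 = -288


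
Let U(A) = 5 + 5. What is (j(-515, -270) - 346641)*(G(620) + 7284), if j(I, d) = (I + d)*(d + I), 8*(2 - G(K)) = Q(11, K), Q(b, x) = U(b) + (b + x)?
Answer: 1942588606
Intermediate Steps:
U(A) = 10
Q(b, x) = 10 + b + x (Q(b, x) = 10 + (b + x) = 10 + b + x)
G(K) = -5/8 - K/8 (G(K) = 2 - (10 + 11 + K)/8 = 2 - (21 + K)/8 = 2 + (-21/8 - K/8) = -5/8 - K/8)
j(I, d) = (I + d)² (j(I, d) = (I + d)*(I + d) = (I + d)²)
(j(-515, -270) - 346641)*(G(620) + 7284) = ((-515 - 270)² - 346641)*((-5/8 - ⅛*620) + 7284) = ((-785)² - 346641)*((-5/8 - 155/2) + 7284) = (616225 - 346641)*(-625/8 + 7284) = 269584*(57647/8) = 1942588606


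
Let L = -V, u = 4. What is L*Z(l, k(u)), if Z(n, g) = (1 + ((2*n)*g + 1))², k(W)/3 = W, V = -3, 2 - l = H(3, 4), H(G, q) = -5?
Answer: 86700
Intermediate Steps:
l = 7 (l = 2 - 1*(-5) = 2 + 5 = 7)
k(W) = 3*W
Z(n, g) = (2 + 2*g*n)² (Z(n, g) = (1 + (2*g*n + 1))² = (1 + (1 + 2*g*n))² = (2 + 2*g*n)²)
L = 3 (L = -1*(-3) = 3)
L*Z(l, k(u)) = 3*(4*(1 + (3*4)*7)²) = 3*(4*(1 + 12*7)²) = 3*(4*(1 + 84)²) = 3*(4*85²) = 3*(4*7225) = 3*28900 = 86700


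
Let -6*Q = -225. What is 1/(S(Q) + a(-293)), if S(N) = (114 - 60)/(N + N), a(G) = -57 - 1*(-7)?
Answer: -25/1232 ≈ -0.020292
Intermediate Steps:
a(G) = -50 (a(G) = -57 + 7 = -50)
Q = 75/2 (Q = -⅙*(-225) = 75/2 ≈ 37.500)
S(N) = 27/N (S(N) = 54/((2*N)) = 54*(1/(2*N)) = 27/N)
1/(S(Q) + a(-293)) = 1/(27/(75/2) - 50) = 1/(27*(2/75) - 50) = 1/(18/25 - 50) = 1/(-1232/25) = -25/1232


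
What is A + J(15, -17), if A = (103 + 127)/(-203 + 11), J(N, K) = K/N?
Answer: -373/160 ≈ -2.3312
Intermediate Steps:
A = -115/96 (A = 230/(-192) = 230*(-1/192) = -115/96 ≈ -1.1979)
A + J(15, -17) = -115/96 - 17/15 = -373/160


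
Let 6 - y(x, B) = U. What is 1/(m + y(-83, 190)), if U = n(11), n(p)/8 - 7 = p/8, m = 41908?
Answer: 1/41847 ≈ 2.3897e-5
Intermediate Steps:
n(p) = 56 + p (n(p) = 56 + 8*(p/8) = 56 + p)
U = 67 (U = 56 + 11 = 67)
y(x, B) = -61 (y(x, B) = 6 - 1*67 = 6 - 67 = -61)
1/(m + y(-83, 190)) = 1/(41908 - 61) = 1/41847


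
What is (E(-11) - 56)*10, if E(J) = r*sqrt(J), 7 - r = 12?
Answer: -560 - 50*I*sqrt(11) ≈ -560.0 - 165.83*I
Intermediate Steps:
r = -5 (r = 7 - 1*12 = 7 - 12 = -5)
E(J) = -5*sqrt(J)
(E(-11) - 56)*10 = (-5*I*sqrt(11) - 56)*10 = (-56 - 5*I*sqrt(11))*10 = -560 - 50*I*sqrt(11)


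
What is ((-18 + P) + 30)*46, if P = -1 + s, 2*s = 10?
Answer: 736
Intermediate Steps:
s = 5 (s = (1/2)*10 = 5)
P = 4 (P = -1 + 5 = 4)
((-18 + P) + 30)*46 = ((-18 + 4) + 30)*46 = (-14 + 30)*46 = 16*46 = 736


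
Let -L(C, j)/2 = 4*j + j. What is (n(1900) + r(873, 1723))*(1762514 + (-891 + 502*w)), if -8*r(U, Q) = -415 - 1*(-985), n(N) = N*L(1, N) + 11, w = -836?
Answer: -193778047810191/4 ≈ -4.8444e+13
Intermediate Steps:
L(C, j) = -10*j (L(C, j) = -2*(4*j + j) = -10*j)
n(N) = 11 - 10*N**2 (n(N) = N*(-10*N) + 11 = -10*N**2 + 11 = 11 - 10*N**2)
r(U, Q) = -285/4 (r(U, Q) = -(-415 - 1*(-985))/8 = -(-415 + 985)/8 = -1/8*570 = -285/4)
(n(1900) + r(873, 1723))*(1762514 + (-891 + 502*w)) = ((11 - 10*1900**2) - 285/4)*(1762514 + (-891 + 502*(-836))) = ((11 - 10*3610000) - 285/4)*(1762514 + (-891 - 419672)) = ((11 - 36100000) - 285/4)*(1762514 - 420563) = (-36099989 - 285/4)*1341951 = -144400241/4*1341951 = -193778047810191/4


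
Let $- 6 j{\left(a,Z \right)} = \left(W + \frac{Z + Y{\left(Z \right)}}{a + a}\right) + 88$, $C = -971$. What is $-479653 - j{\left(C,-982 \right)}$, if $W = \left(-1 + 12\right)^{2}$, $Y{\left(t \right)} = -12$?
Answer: $- \frac{465709157}{971} \approx -4.7962 \cdot 10^{5}$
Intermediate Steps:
$W = 121$ ($W = 11^{2} = 121$)
$j{\left(a,Z \right)} = - \frac{209}{6} - \frac{-12 + Z}{12 a}$ ($j{\left(a,Z \right)} = - \frac{\left(121 + \frac{Z - 12}{a + a}\right) + 88}{6} = - \frac{\left(121 + \frac{-12 + Z}{2 a}\right) + 88}{6} = - \frac{209 + \frac{-12 + Z}{2 a}}{6} = - \frac{209}{6} - \frac{-12 + Z}{12 a}$)
$-479653 - j{\left(C,-982 \right)} = -479653 - \frac{12 - -982 - -405878}{12 \left(-971\right)} = -479653 - \frac{1}{12} \left(- \frac{1}{971}\right) \left(12 + 982 + 405878\right) = -479653 - \frac{1}{12} \left(- \frac{1}{971}\right) 406872 = -479653 - - \frac{33906}{971} = -479653 + \frac{33906}{971} = - \frac{465709157}{971}$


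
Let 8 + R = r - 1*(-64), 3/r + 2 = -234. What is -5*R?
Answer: -66065/236 ≈ -279.94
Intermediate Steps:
r = -3/236 (r = 3/(-2 - 234) = 3/(-236) = 3*(-1/236) = -3/236 ≈ -0.012712)
R = 13213/236 (R = -8 + (-3/236 - 1*(-64)) = -8 + (-3/236 + 64) = -8 + 15101/236 = 13213/236 ≈ 55.987)
-5*R = -5*13213/236 = -66065/236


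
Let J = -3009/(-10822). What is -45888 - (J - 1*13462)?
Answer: -350917181/10822 ≈ -32426.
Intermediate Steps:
J = 3009/10822 (J = -3009*(-1/10822) = 3009/10822 ≈ 0.27804)
-45888 - (J - 1*13462) = -45888 - (3009/10822 - 1*13462) = -45888 - (3009/10822 - 13462) = -45888 - 1*(-145682755/10822) = -45888 + 145682755/10822 = -350917181/10822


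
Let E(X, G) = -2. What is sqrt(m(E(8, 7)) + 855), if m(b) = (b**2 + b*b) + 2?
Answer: sqrt(865) ≈ 29.411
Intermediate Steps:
m(b) = 2 + 2*b**2 (m(b) = (b**2 + b**2) + 2 = 2*b**2 + 2 = 2 + 2*b**2)
sqrt(m(E(8, 7)) + 855) = sqrt((2 + 2*(-2)**2) + 855) = sqrt((2 + 2*4) + 855) = sqrt((2 + 8) + 855) = sqrt(10 + 855) = sqrt(865)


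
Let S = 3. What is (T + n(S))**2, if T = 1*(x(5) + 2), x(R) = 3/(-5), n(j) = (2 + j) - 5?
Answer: 49/25 ≈ 1.9600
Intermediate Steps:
n(j) = -3 + j
x(R) = -3/5 (x(R) = 3*(-1/5) = -3/5)
T = 7/5 (T = 1*(-3/5 + 2) = 1*(7/5) = 7/5 ≈ 1.4000)
(T + n(S))**2 = (7/5 + (-3 + 3))**2 = (7/5 + 0)**2 = (7/5)**2 = 49/25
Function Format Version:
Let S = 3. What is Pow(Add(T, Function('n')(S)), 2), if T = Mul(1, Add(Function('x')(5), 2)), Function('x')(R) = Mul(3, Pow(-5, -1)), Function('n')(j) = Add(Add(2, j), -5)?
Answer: Rational(49, 25) ≈ 1.9600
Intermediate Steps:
Function('n')(j) = Add(-3, j)
Function('x')(R) = Rational(-3, 5) (Function('x')(R) = Mul(3, Rational(-1, 5)) = Rational(-3, 5))
T = Rational(7, 5) (T = Mul(1, Add(Rational(-3, 5), 2)) = Mul(1, Rational(7, 5)) = Rational(7, 5) ≈ 1.4000)
Pow(Add(T, Function('n')(S)), 2) = Pow(Add(Rational(7, 5), Add(-3, 3)), 2) = Pow(Add(Rational(7, 5), 0), 2) = Pow(Rational(7, 5), 2) = Rational(49, 25)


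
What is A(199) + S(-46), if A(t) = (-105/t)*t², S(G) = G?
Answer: -20941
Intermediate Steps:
A(t) = -105*t
A(199) + S(-46) = -105*199 - 46 = -20895 - 46 = -20941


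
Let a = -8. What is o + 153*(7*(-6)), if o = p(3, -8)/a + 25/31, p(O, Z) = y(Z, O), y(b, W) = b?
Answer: -199150/31 ≈ -6424.2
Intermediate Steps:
p(O, Z) = Z
o = 56/31 (o = -8/(-8) + 25/31 = -8*(-⅛) + 25*(1/31) = 1 + 25/31 = 56/31 ≈ 1.8065)
o + 153*(7*(-6)) = 56/31 + 153*(7*(-6)) = 56/31 + 153*(-42) = 56/31 - 6426 = -199150/31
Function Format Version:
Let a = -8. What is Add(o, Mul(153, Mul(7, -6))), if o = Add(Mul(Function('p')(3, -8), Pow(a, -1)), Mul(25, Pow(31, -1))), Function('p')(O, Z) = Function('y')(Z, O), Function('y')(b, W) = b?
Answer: Rational(-199150, 31) ≈ -6424.2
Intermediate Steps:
Function('p')(O, Z) = Z
o = Rational(56, 31) (o = Add(Mul(-8, Pow(-8, -1)), Mul(25, Pow(31, -1))) = Add(Mul(-8, Rational(-1, 8)), Mul(25, Rational(1, 31))) = Add(1, Rational(25, 31)) = Rational(56, 31) ≈ 1.8065)
Add(o, Mul(153, Mul(7, -6))) = Add(Rational(56, 31), Mul(153, Mul(7, -6))) = Add(Rational(56, 31), Mul(153, -42)) = Add(Rational(56, 31), -6426) = Rational(-199150, 31)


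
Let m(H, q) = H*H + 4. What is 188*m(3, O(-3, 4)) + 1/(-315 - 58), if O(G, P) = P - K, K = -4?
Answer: 911611/373 ≈ 2444.0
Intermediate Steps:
O(G, P) = 4 + P (O(G, P) = P - 1*(-4) = P + 4 = 4 + P)
m(H, q) = 4 + H² (m(H, q) = H² + 4 = 4 + H²)
188*m(3, O(-3, 4)) + 1/(-315 - 58) = 188*(4 + 3²) + 1/(-315 - 58) = 188*(4 + 9) + 1/(-373) = 188*13 - 1/373 = 2444 - 1/373 = 911611/373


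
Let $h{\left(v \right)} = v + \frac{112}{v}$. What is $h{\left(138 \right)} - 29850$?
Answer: $- \frac{2050072}{69} \approx -29711.0$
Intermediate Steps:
$h{\left(138 \right)} - 29850 = \left(138 + \frac{112}{138}\right) - 29850 = \left(138 + 112 \cdot \frac{1}{138}\right) - 29850 = \left(138 + \frac{56}{69}\right) - 29850 = \frac{9578}{69} - 29850 = - \frac{2050072}{69}$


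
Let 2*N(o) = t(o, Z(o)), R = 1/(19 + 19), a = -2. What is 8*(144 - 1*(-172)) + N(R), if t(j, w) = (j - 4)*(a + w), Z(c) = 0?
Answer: 96215/38 ≈ 2532.0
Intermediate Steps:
R = 1/38 ≈ 0.026316
t(j, w) = (-4 + j)*(-2 + w) (t(j, w) = (j - 4)*(-2 + w) = (-4 + j)*(-2 + w))
N(o) = 4 - o (N(o) = (8 - 4*0 - 2*o + o*0)/2 = (8 + 0 - 2*o + 0)/2 = (8 - 2*o)/2 = 4 - o)
8*(144 - 1*(-172)) + N(R) = 8*(144 - 1*(-172)) + (4 - 1*1/38) = 8*(144 + 172) + (4 - 1/38) = 8*316 + 151/38 = 2528 + 151/38 = 96215/38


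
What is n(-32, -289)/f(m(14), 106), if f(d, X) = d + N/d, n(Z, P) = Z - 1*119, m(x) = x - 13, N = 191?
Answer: -151/192 ≈ -0.78646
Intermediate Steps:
m(x) = -13 + x
n(Z, P) = -119 + Z (n(Z, P) = Z - 119 = -119 + Z)
f(d, X) = d + 191/d
n(-32, -289)/f(m(14), 106) = (-119 - 32)/((-13 + 14) + 191/(-13 + 14)) = -151/(1 + 191/1) = -151/(1 + 191*1) = -151/(1 + 191) = -151/192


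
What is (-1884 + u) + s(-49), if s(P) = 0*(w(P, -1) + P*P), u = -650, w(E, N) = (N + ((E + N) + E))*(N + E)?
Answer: -2534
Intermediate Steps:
w(E, N) = (E + N)*(2*E + 2*N) (w(E, N) = (N + (N + 2*E))*(E + N) = (2*E + 2*N)*(E + N) = (E + N)*(2*E + 2*N))
s(P) = 0 (s(P) = 0*((2*P**2 + 2*(-1)**2 + 4*P*(-1)) + P*P) = 0*((2*P**2 + 2*1 - 4*P) + P**2) = 0*((2*P**2 + 2 - 4*P) + P**2) = 0*((2 - 4*P + 2*P**2) + P**2) = 0*(2 - 4*P + 3*P**2) = 0)
(-1884 + u) + s(-49) = (-1884 - 650) + 0 = -2534 + 0 = -2534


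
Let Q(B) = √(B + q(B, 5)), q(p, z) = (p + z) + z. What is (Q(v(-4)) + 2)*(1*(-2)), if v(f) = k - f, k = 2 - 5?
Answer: -4 - 4*√3 ≈ -10.928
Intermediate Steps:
k = -3
v(f) = -3 - f
q(p, z) = p + 2*z
Q(B) = √(10 + 2*B) (Q(B) = √(B + (B + 2*5)) = √(B + (B + 10)) = √(B + (10 + B)) = √(10 + 2*B))
(Q(v(-4)) + 2)*(1*(-2)) = (√(10 + 2*(-3 - 1*(-4))) + 2)*(1*(-2)) = (√(10 + 2*(-3 + 4)) + 2)*(-2) = (√(10 + 2*1) + 2)*(-2) = (√(10 + 2) + 2)*(-2) = (√12 + 2)*(-2) = (2*√3 + 2)*(-2) = (2 + 2*√3)*(-2) = -4 - 4*√3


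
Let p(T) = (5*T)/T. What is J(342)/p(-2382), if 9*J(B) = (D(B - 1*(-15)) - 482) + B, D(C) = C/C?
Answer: -139/45 ≈ -3.0889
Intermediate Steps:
D(C) = 1
J(B) = -481/9 + B/9 (J(B) = ((1 - 482) + B)/9 = (-481 + B)/9 = -481/9 + B/9)
p(T) = 5
J(342)/p(-2382) = (-481/9 + (⅑)*342)/5 = (-481/9 + 38)*(⅕) = -139/9*⅕ = -139/45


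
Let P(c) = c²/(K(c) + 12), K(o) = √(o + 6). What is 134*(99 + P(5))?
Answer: 1804578/133 - 3350*√11/133 ≈ 13485.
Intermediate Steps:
K(o) = √(6 + o)
P(c) = c²/(12 + √(6 + c)) (P(c) = c²/(√(6 + c) + 12) = c²/(12 + √(6 + c)))
134*(99 + P(5)) = 134*(99 + 5²/(12 + √(6 + 5))) = 134*(99 + 25/(12 + √11)) = 13266 + 3350/(12 + √11)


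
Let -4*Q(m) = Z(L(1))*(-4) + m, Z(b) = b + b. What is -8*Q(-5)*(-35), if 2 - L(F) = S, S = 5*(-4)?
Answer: 12670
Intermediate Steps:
S = -20
L(F) = 22 (L(F) = 2 - 1*(-20) = 2 + 20 = 22)
Z(b) = 2*b
Q(m) = 44 - m/4 (Q(m) = -((2*22)*(-4) + m)/4 = -(44*(-4) + m)/4 = -(-176 + m)/4 = 44 - m/4)
-8*Q(-5)*(-35) = -8*(44 - ¼*(-5))*(-35) = -8*(44 + 5/4)*(-35) = -8*181/4*(-35) = -362*(-35) = 12670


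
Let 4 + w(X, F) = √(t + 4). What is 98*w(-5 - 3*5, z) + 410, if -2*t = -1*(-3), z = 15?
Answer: 18 + 49*√10 ≈ 172.95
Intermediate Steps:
t = -3/2 (t = -(-1)*(-3)/2 = -½*3 = -3/2 ≈ -1.5000)
w(X, F) = -4 + √10/2 (w(X, F) = -4 + √(-3/2 + 4) = -4 + √(5/2) = -4 + √10/2)
98*w(-5 - 3*5, z) + 410 = 98*(-4 + √10/2) + 410 = (-392 + 49*√10) + 410 = 18 + 49*√10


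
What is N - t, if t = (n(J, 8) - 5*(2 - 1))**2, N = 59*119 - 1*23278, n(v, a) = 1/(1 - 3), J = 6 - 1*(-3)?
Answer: -65149/4 ≈ -16287.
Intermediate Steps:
J = 9 (J = 6 + 3 = 9)
n(v, a) = -1/2 (n(v, a) = 1/(-2) = -1/2)
N = -16257 (N = 7021 - 23278 = -16257)
t = 121/4 (t = (-1/2 - 5*(2 - 1))**2 = (-1/2 - 5*1)**2 = (-1/2 - 5)**2 = (-11/2)**2 = 121/4 ≈ 30.250)
N - t = -16257 - 1*121/4 = -16257 - 121/4 = -65149/4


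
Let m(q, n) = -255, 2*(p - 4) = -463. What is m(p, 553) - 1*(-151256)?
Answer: 151001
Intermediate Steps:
p = -455/2 (p = 4 + (½)*(-463) = 4 - 463/2 = -455/2 ≈ -227.50)
m(p, 553) - 1*(-151256) = -255 - 1*(-151256) = -255 + 151256 = 151001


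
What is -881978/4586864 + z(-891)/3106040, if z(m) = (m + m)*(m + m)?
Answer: 739139860601/890436441160 ≈ 0.83009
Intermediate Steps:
z(m) = 4*m² (z(m) = (2*m)*(2*m) = 4*m²)
-881978/4586864 + z(-891)/3106040 = -881978/4586864 + (4*(-891)²)/3106040 = -881978*1/4586864 + (4*793881)*(1/3106040) = -440989/2293432 + 3175524*(1/3106040) = -440989/2293432 + 793881/776510 = 739139860601/890436441160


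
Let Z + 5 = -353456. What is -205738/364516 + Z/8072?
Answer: -32625726753/735593288 ≈ -44.353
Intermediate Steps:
Z = -353461 (Z = -5 - 353456 = -353461)
-205738/364516 + Z/8072 = -205738/364516 - 353461/8072 = -205738*1/364516 - 353461*1/8072 = -102869/182258 - 353461/8072 = -32625726753/735593288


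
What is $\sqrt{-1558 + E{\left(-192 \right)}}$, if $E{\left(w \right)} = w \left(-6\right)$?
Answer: $i \sqrt{406} \approx 20.149 i$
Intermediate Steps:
$E{\left(w \right)} = - 6 w$
$\sqrt{-1558 + E{\left(-192 \right)}} = \sqrt{-1558 - -1152} = \sqrt{-1558 + 1152} = \sqrt{-406} = i \sqrt{406}$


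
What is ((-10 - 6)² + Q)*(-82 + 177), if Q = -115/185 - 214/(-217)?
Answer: 195543345/8029 ≈ 24355.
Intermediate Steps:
Q = 2927/8029 (Q = -115*1/185 - 214*(-1/217) = -23/37 + 214/217 = 2927/8029 ≈ 0.36455)
((-10 - 6)² + Q)*(-82 + 177) = ((-10 - 6)² + 2927/8029)*(-82 + 177) = ((-16)² + 2927/8029)*95 = (256 + 2927/8029)*95 = (2058351/8029)*95 = 195543345/8029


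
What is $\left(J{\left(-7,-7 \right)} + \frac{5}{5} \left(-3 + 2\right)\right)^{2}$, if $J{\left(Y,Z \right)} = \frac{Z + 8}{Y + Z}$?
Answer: $\frac{225}{196} \approx 1.148$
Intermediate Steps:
$J{\left(Y,Z \right)} = \frac{8 + Z}{Y + Z}$
$\left(J{\left(-7,-7 \right)} + \frac{5}{5} \left(-3 + 2\right)\right)^{2} = \left(\frac{8 - 7}{-7 - 7} + \frac{5}{5} \left(-3 + 2\right)\right)^{2} = \left(\frac{1}{-14} \cdot 1 + 5 \cdot \frac{1}{5} \left(-1\right)\right)^{2} = \left(\left(- \frac{1}{14}\right) 1 + 1 \left(-1\right)\right)^{2} = \left(- \frac{1}{14} - 1\right)^{2} = \left(- \frac{15}{14}\right)^{2} = \frac{225}{196}$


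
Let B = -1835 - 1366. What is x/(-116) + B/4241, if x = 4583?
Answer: -19807819/491956 ≈ -40.263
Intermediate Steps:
B = -3201
x/(-116) + B/4241 = 4583/(-116) - 3201/4241 = 4583*(-1/116) - 3201*1/4241 = -4583/116 - 3201/4241 = -19807819/491956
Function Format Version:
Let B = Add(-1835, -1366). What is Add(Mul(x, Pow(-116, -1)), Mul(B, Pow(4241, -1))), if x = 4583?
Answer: Rational(-19807819, 491956) ≈ -40.263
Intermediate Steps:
B = -3201
Add(Mul(x, Pow(-116, -1)), Mul(B, Pow(4241, -1))) = Add(Mul(4583, Pow(-116, -1)), Mul(-3201, Pow(4241, -1))) = Add(Mul(4583, Rational(-1, 116)), Mul(-3201, Rational(1, 4241))) = Add(Rational(-4583, 116), Rational(-3201, 4241)) = Rational(-19807819, 491956)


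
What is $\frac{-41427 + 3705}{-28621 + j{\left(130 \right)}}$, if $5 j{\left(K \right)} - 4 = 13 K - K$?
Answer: $\frac{188610}{141541} \approx 1.3325$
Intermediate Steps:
$j{\left(K \right)} = \frac{4}{5} + \frac{12 K}{5}$ ($j{\left(K \right)} = \frac{4}{5} + \frac{13 K - K}{5} = \frac{4}{5} + \frac{12 K}{5}$)
$\frac{-41427 + 3705}{-28621 + j{\left(130 \right)}} = \frac{-41427 + 3705}{-28621 + \left(\frac{4}{5} + \frac{12}{5} \cdot 130\right)} = - \frac{37722}{-28621 + \left(\frac{4}{5} + 312\right)} = - \frac{37722}{-28621 + \frac{1564}{5}} = - \frac{37722}{- \frac{141541}{5}} = \left(-37722\right) \left(- \frac{5}{141541}\right) = \frac{188610}{141541}$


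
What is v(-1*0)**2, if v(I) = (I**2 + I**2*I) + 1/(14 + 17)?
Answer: 1/961 ≈ 0.0010406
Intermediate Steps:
v(I) = 1/31 + I**2 + I**3 (v(I) = (I**2 + I**3) + 1/31 = 1/31 + I**2 + I**3)
v(-1*0)**2 = (1/31 + (-1*0)**2 + (-1*0)**3)**2 = (1/31 + 0**2 + 0**3)**2 = (1/31 + 0 + 0)**2 = (1/31)**2 = 1/961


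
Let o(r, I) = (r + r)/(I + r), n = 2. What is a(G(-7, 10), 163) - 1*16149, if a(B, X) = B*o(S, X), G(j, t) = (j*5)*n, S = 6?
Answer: -2730021/169 ≈ -16154.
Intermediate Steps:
o(r, I) = 2*r/(I + r) (o(r, I) = (2*r)/(I + r) = 2*r/(I + r))
G(j, t) = 10*j (G(j, t) = (j*5)*2 = (5*j)*2 = 10*j)
a(B, X) = 12*B/(6 + X) (a(B, X) = B*(2*6/(X + 6)) = B*(2*6/(6 + X)) = B*(12/(6 + X)) = 12*B/(6 + X))
a(G(-7, 10), 163) - 1*16149 = 12*(10*(-7))/(6 + 163) - 1*16149 = 12*(-70)/169 - 16149 = 12*(-70)*(1/169) - 16149 = -840/169 - 16149 = -2730021/169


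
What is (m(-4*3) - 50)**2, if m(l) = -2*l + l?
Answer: 1444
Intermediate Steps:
m(l) = -l
(m(-4*3) - 50)**2 = (-(-4)*3 - 50)**2 = (-1*(-12) - 50)**2 = (12 - 50)**2 = (-38)**2 = 1444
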